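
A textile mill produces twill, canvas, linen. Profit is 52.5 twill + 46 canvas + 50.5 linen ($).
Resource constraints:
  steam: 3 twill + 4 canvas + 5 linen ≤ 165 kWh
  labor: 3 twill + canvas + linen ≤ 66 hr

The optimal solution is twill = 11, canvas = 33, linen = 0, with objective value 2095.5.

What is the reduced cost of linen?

At the optimum: steam uses 165 of 165 (binding); labor uses 66 of 66 (binding).
From A_Bᵀ y = c: 3·y_steam + 3·y_labor = 52.5; 4·y_steam + 1·y_labor = 46.
This yields shadow prices y_steam = 9.5, y_labor = 8.
Reduced cost of linen: c₃ − yᵀa₃ = 50.5 − (9.5·5 + 8·1) = 50.5 − 55.5 = -5.

-5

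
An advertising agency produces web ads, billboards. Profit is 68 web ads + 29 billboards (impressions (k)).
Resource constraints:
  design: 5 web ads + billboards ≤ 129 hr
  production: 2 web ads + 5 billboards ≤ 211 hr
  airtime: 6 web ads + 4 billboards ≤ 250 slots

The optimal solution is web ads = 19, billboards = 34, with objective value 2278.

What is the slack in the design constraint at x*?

design used = 5·19 + 1·34 = 129; slack = 129 − 129 = 0.

0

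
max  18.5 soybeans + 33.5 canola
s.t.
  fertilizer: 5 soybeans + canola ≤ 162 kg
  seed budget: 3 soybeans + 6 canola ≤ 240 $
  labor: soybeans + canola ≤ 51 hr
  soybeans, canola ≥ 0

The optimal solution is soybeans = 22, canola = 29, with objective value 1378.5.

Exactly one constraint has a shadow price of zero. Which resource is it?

fertilizer: 139/162 (slack 23)
seed budget: 240/240 (binding)
labor: 51/51 (binding)
By complementary slackness, a constraint with positive slack has shadow price 0 → fertilizer.

fertilizer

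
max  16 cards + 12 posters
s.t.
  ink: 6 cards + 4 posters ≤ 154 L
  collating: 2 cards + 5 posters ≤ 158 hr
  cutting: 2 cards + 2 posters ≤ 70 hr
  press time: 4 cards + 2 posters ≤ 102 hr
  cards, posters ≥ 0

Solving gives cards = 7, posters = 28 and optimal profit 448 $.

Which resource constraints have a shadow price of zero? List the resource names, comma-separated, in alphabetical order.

collating, press time

ink: 154/154 (binding)
collating: 154/158 (slack 4)
cutting: 70/70 (binding)
press time: 84/102 (slack 18)
By complementary slackness, a constraint with positive slack has shadow price 0 → collating, press time.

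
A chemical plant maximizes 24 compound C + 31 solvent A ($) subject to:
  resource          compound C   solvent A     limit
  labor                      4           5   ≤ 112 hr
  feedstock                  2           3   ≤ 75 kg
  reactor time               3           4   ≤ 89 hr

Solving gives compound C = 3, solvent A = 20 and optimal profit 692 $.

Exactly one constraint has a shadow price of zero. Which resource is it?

labor: 112/112 (binding)
feedstock: 66/75 (slack 9)
reactor time: 89/89 (binding)
By complementary slackness, a constraint with positive slack has shadow price 0 → feedstock.

feedstock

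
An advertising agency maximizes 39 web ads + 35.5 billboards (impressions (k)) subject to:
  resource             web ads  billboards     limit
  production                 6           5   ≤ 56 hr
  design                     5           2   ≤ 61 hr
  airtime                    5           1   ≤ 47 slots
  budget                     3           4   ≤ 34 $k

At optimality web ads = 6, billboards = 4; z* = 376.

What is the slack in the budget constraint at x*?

budget used = 3·6 + 4·4 = 34; slack = 34 − 34 = 0.

0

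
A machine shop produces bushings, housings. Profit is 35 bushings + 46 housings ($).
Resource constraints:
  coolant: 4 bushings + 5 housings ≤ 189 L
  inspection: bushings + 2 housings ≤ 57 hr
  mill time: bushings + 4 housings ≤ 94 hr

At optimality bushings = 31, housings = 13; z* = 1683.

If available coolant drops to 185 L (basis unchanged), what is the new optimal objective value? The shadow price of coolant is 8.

Δb = -4, so new z* = 1683 + (8)·(-4) = 1683 − 32 = 1651.

1651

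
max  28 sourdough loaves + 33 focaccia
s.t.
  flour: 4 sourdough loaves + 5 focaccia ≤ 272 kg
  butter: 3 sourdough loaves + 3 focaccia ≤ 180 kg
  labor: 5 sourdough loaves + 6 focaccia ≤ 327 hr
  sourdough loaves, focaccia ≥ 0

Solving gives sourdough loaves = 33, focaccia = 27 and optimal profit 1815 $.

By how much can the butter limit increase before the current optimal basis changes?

Binding constraints: butter, labor. The basis is B = [[3,3],[5,6]] with det 3.
Per unit increase in butter, x* moves by d = (2, -1.6667).
The basis stays optimal until focaccia reaches 0; allowable increase = 16.2 kg.

16.2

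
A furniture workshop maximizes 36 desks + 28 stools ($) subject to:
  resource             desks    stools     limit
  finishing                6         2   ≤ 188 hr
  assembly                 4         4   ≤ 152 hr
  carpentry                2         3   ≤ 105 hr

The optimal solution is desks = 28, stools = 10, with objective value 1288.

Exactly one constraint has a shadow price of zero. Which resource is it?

carpentry

finishing: 188/188 (binding)
assembly: 152/152 (binding)
carpentry: 86/105 (slack 19)
By complementary slackness, a constraint with positive slack has shadow price 0 → carpentry.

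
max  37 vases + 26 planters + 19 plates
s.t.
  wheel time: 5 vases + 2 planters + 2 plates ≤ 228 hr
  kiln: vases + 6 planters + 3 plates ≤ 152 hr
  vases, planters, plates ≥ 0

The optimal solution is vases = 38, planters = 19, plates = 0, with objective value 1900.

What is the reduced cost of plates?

-1

At the optimum: wheel time uses 228 of 228 (binding); kiln uses 152 of 152 (binding).
From A_Bᵀ y = c: 5·y_wheel time + 1·y_kiln = 37; 2·y_wheel time + 6·y_kiln = 26.
→ y_wheel time = 7 and y_kiln = 2.
Reduced cost of plates: c₃ − yᵀa₃ = 19 − (7·2 + 2·3) = 19 − 20 = -1.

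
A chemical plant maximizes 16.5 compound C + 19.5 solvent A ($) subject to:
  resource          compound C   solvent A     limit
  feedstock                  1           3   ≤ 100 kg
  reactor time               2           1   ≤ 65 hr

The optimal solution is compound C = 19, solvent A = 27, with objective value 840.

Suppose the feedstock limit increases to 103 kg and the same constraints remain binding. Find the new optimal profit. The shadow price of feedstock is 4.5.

853.5

Δb = 3, so new z* = 840 + (4.5)·(3) = 840 + 13.5 = 853.5.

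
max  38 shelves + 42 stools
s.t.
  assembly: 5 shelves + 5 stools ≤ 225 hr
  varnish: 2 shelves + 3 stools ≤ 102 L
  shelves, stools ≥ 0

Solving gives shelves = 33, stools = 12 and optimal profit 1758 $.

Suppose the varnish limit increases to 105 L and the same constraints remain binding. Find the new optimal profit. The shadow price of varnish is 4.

1770

Δb = 3, so new z* = 1758 + (4)·(3) = 1758 + 12 = 1770.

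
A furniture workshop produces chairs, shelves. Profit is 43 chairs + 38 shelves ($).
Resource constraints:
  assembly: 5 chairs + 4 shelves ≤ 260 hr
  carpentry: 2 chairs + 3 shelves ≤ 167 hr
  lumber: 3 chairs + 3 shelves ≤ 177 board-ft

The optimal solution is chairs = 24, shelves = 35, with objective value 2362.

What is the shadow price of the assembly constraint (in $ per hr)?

5

Binding: assembly and lumber. Non-binding: carpentry (14 unused).
Since carpentry is not tight, its dual is 0.
Dual feasibility on the basic columns requires 5·y_assembly + 3·y_lumber = 43, 4·y_assembly + 3·y_lumber = 38.
→ y_assembly = 5 and y_lumber = 6.
Shadow price of assembly = 5.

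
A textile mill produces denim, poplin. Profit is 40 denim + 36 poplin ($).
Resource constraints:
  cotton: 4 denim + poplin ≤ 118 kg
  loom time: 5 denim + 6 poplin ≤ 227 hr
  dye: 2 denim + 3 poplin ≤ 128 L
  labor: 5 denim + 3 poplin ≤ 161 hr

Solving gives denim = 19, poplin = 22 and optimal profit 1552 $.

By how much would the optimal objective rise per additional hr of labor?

4

Binding: loom time and labor. Non-binding: cotton (20 unused), dye (24 unused).
Since cotton, dye are not tight, their duals are 0.
The binding rows give the dual system: 5·y_loom time + 5·y_labor = 40 and 6·y_loom time + 3·y_labor = 36.
Solving: y_loom time = 4, y_labor = 4.
Shadow price of labor = 4.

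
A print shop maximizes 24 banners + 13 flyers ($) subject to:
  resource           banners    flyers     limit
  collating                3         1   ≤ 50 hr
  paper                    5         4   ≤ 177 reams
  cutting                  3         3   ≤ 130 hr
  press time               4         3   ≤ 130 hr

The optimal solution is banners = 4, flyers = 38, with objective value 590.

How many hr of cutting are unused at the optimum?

cutting used = 3·4 + 3·38 = 126; slack = 130 − 126 = 4.

4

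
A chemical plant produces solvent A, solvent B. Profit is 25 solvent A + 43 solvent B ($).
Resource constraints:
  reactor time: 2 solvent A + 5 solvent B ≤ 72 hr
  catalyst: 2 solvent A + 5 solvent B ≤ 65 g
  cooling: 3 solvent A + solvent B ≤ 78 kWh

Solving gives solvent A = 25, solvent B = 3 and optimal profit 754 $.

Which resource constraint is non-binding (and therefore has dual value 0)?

reactor time: 65/72 (slack 7)
catalyst: 65/65 (binding)
cooling: 78/78 (binding)
By complementary slackness, a constraint with positive slack has shadow price 0 → reactor time.

reactor time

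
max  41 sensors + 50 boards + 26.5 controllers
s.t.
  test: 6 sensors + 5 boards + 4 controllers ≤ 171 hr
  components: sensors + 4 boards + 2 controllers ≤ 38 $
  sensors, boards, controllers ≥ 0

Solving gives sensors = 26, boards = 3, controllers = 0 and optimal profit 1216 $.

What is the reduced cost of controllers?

At the optimum: test uses 171 of 171 (binding); components uses 38 of 38 (binding).
From A_Bᵀ y = c: 6·y_test + 1·y_components = 41; 5·y_test + 4·y_components = 50.
This yields shadow prices y_test = 6, y_components = 5.
Reduced cost of controllers: c₃ − yᵀa₃ = 26.5 − (6·4 + 5·2) = 26.5 − 34 = -7.5.

-7.5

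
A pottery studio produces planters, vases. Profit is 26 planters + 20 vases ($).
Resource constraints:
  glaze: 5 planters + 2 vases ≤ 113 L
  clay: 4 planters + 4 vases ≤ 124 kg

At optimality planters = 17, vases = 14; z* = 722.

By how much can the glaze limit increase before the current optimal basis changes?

42

Binding constraints: glaze, clay. The basis is B = [[5,2],[4,4]] with det 12.
Per unit increase in glaze, x* moves by d = (0.3333, -0.3333).
The basis stays optimal until vases reaches 0; allowable increase = 42 L.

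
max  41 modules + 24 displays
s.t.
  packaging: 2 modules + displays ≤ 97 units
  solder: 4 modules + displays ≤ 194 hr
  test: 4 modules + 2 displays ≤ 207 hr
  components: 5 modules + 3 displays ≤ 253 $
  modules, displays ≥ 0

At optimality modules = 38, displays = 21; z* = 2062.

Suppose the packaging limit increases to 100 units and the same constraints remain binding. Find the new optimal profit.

2071

At the optimum: packaging uses 97 of 97 (binding); solder uses 173 of 194 (slack = 21); test uses 194 of 207 (slack = 13); components uses 253 of 253 (binding).
Slack constraints have shadow price 0 (complementary slackness).
From A_Bᵀ y = c: 2·y_packaging + 5·y_components = 41; 1·y_packaging + 3·y_components = 24.
→ y_packaging = 3 and y_components = 7.
Δz = y_packaging·Δb = 3 × (3) = 9, so new z* = 2062 + 9 = 2071.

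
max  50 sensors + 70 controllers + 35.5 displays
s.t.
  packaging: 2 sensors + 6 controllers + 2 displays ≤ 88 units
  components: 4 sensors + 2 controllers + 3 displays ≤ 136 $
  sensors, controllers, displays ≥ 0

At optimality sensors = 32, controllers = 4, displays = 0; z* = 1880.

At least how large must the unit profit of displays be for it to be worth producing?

42

Check each constraint at x*: packaging 88/88 (tight); components 136/136 (tight).
Dual feasibility on the basic columns requires 2·y_packaging + 4·y_components = 50, 6·y_packaging + 2·y_components = 70.
Solving: y_packaging = 9, y_components = 8.
displays enters the basis when its profit ≥ yᵀa₃ = 9·2 + 8·3 = 42.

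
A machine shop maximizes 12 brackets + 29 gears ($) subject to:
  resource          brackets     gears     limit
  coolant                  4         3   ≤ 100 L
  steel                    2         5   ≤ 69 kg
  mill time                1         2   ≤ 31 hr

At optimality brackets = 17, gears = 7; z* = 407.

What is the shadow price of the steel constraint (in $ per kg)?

Binding: steel and mill time. Non-binding: coolant (11 unused).
Since coolant is not tight, its dual is 0.
The binding rows give the dual system: 2·y_steel + 1·y_mill time = 12 and 5·y_steel + 2·y_mill time = 29.
This yields shadow prices y_steel = 5, y_mill time = 2.
Shadow price of steel = 5.

5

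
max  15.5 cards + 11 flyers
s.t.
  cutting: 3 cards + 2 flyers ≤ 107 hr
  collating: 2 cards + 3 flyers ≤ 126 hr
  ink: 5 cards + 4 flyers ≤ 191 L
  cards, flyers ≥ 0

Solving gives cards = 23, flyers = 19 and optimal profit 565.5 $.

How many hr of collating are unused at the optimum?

collating used = 2·23 + 3·19 = 103; slack = 126 − 103 = 23.

23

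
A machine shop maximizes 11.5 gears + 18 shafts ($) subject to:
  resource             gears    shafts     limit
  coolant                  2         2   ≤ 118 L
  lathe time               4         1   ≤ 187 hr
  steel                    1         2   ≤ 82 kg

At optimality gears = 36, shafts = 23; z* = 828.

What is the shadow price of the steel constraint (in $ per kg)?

Check each constraint at x*: coolant 118/118 (tight); lathe time 167/187 (slack 20); steel 82/82 (tight).
Slack constraints have shadow price 0 (complementary slackness).
Dual feasibility on the basic columns requires 2·y_coolant + 1·y_steel = 11.5, 2·y_coolant + 2·y_steel = 18.
Solving: y_coolant = 2.5, y_steel = 6.5.
Shadow price of steel = 6.5.

6.5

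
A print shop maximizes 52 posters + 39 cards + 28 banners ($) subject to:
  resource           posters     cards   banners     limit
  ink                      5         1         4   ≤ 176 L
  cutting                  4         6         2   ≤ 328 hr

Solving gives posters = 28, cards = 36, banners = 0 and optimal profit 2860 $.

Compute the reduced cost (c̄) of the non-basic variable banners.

Both ink and cutting are binding at x*.
The binding rows give the dual system: 5·y_ink + 4·y_cutting = 52 and 1·y_ink + 6·y_cutting = 39.
Solving: y_ink = 6, y_cutting = 5.5.
Reduced cost of banners: c₃ − yᵀa₃ = 28 − (6·4 + 5.5·2) = 28 − 35 = -7.

-7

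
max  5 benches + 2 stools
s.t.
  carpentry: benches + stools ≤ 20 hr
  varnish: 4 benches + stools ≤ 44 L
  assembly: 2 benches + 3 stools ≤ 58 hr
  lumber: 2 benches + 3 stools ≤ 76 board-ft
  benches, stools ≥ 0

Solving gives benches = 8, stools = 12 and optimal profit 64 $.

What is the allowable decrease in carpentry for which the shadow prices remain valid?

Binding constraints: carpentry, varnish. The basis is B = [[1,1],[4,1]] with det -3.
Per unit decrease in carpentry, x* moves by d = (0.3333, -1.3333).
The basis stays optimal until stools reaches 0; allowable decrease = 9 hr.

9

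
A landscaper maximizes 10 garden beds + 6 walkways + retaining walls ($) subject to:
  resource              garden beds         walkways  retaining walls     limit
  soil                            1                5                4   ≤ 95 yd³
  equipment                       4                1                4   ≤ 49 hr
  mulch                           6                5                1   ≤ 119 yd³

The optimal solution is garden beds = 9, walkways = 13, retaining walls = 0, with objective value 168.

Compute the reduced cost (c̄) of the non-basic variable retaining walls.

-4

Binding: equipment and mulch. Non-binding: soil (21 unused).
Since soil is not tight, its dual is 0.
The binding rows give the dual system: 4·y_equipment + 6·y_mulch = 10 and 1·y_equipment + 5·y_mulch = 6.
→ y_equipment = 1 and y_mulch = 1.
Reduced cost of retaining walls: c₃ − yᵀa₃ = 1 − (1·4 + 1·1) = 1 − 5 = -4.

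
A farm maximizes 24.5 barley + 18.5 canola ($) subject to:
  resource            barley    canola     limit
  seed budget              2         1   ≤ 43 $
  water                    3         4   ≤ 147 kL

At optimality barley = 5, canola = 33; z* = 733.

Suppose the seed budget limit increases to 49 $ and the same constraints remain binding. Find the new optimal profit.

784

At the optimum: seed budget uses 43 of 43 (binding); water uses 147 of 147 (binding).
Dual feasibility on the basic columns requires 2·y_seed budget + 3·y_water = 24.5, 1·y_seed budget + 4·y_water = 18.5.
Solving: y_seed budget = 8.5, y_water = 2.5.
Δz = y_seed budget·Δb = 8.5 × (6) = 51, so new z* = 733 + 51 = 784.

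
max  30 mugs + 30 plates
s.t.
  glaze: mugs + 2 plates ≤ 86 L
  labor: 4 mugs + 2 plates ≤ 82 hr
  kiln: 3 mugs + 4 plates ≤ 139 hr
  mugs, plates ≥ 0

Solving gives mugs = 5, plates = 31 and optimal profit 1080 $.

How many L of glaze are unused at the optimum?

19

glaze used = 1·5 + 2·31 = 67; slack = 86 − 67 = 19.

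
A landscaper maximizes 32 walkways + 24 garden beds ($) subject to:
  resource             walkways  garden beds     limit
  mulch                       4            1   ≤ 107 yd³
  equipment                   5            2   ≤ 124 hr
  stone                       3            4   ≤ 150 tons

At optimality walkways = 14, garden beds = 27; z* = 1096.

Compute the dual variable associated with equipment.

4

Check each constraint at x*: mulch 83/107 (slack 24); equipment 124/124 (tight); stone 150/150 (tight).
Since mulch is not tight, its dual is 0.
Dual feasibility on the basic columns requires 5·y_equipment + 3·y_stone = 32, 2·y_equipment + 4·y_stone = 24.
→ y_equipment = 4 and y_stone = 4.
Shadow price of equipment = 4.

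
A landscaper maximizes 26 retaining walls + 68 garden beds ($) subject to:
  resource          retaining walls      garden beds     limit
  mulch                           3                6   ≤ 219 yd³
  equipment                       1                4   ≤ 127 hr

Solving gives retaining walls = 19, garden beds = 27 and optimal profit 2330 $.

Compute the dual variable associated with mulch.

Check each constraint at x*: mulch 219/219 (tight); equipment 127/127 (tight).
From A_Bᵀ y = c: 3·y_mulch + 1·y_equipment = 26; 6·y_mulch + 4·y_equipment = 68.
This yields shadow prices y_mulch = 6, y_equipment = 8.
Shadow price of mulch = 6.

6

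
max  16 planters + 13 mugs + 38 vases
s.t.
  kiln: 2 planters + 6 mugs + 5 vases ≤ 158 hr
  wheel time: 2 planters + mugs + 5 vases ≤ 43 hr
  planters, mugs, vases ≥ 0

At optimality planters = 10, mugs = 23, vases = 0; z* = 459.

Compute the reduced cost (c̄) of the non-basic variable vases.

-2

At the optimum: kiln uses 158 of 158 (binding); wheel time uses 43 of 43 (binding).
Dual feasibility on the basic columns requires 2·y_kiln + 2·y_wheel time = 16, 6·y_kiln + 1·y_wheel time = 13.
→ y_kiln = 1 and y_wheel time = 7.
Reduced cost of vases: c₃ − yᵀa₃ = 38 − (1·5 + 7·5) = 38 − 40 = -2.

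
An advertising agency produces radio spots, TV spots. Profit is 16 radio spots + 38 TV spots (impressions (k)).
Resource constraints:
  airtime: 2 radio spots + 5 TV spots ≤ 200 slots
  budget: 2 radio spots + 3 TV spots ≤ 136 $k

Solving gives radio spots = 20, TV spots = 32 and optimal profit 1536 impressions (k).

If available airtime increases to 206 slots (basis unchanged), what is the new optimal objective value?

At the optimum: airtime uses 200 of 200 (binding); budget uses 136 of 136 (binding).
The binding rows give the dual system: 2·y_airtime + 2·y_budget = 16 and 5·y_airtime + 3·y_budget = 38.
This yields shadow prices y_airtime = 7, y_budget = 1.
Δz = y_airtime·Δb = 7 × (6) = 42, so new z* = 1536 + 42 = 1578.

1578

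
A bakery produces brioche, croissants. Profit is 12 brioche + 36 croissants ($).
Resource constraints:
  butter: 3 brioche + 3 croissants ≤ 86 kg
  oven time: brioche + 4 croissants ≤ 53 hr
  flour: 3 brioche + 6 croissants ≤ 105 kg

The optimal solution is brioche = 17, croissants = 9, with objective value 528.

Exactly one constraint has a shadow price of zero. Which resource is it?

butter: 78/86 (slack 8)
oven time: 53/53 (binding)
flour: 105/105 (binding)
By complementary slackness, a constraint with positive slack has shadow price 0 → butter.

butter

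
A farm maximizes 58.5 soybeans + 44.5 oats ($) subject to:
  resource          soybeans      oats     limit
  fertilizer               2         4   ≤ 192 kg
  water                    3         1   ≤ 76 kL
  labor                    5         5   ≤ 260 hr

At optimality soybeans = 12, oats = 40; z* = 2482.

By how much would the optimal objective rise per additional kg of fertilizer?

Check each constraint at x*: fertilizer 184/192 (slack 8); water 76/76 (tight); labor 260/260 (tight).
Slack constraints have shadow price 0 (complementary slackness).
The binding rows give the dual system: 3·y_water + 5·y_labor = 58.5 and 1·y_water + 5·y_labor = 44.5.
→ y_water = 7 and y_labor = 7.5.
Shadow price of fertilizer = 0.

0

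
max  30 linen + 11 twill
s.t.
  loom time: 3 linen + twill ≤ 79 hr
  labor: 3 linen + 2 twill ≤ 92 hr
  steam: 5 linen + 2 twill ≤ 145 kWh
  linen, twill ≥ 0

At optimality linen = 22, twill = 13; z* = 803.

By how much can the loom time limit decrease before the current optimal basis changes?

33

Binding constraints: loom time, labor. The basis is B = [[3,1],[3,2]] with det 3.
Per unit decrease in loom time, x* moves by d = (-0.6667, 1).
The basis stays optimal until linen reaches 0; allowable decrease = 33 hr.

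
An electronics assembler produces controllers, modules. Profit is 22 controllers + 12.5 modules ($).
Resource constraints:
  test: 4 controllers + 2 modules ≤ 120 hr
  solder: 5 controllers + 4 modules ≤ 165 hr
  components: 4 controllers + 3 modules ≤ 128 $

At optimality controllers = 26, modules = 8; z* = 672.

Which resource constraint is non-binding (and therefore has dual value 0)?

test: 120/120 (binding)
solder: 162/165 (slack 3)
components: 128/128 (binding)
By complementary slackness, a constraint with positive slack has shadow price 0 → solder.

solder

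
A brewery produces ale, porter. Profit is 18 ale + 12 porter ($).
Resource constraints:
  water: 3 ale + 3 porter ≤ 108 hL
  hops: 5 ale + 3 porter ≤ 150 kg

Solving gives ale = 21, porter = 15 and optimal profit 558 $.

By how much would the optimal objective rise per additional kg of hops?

3

Check each constraint at x*: water 108/108 (tight); hops 150/150 (tight).
The binding rows give the dual system: 3·y_water + 5·y_hops = 18 and 3·y_water + 3·y_hops = 12.
Solving: y_water = 1, y_hops = 3.
Shadow price of hops = 3.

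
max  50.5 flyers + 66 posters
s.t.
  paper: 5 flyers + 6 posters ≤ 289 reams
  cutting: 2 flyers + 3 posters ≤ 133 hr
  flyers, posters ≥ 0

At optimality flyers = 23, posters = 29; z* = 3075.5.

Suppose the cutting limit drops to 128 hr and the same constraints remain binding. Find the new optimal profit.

3030.5

At the optimum: paper uses 289 of 289 (binding); cutting uses 133 of 133 (binding).
Dual feasibility on the basic columns requires 5·y_paper + 2·y_cutting = 50.5, 6·y_paper + 3·y_cutting = 66.
Solving: y_paper = 6.5, y_cutting = 9.
Δz = y_cutting·Δb = 9 × (-5) = -45, so new z* = 3075.5 − 45 = 3030.5.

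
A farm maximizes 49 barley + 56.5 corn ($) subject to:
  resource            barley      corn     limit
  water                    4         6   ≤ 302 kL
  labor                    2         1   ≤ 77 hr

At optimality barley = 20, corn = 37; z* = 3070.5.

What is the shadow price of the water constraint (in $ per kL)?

8

At the optimum: water uses 302 of 302 (binding); labor uses 77 of 77 (binding).
The binding rows give the dual system: 4·y_water + 2·y_labor = 49 and 6·y_water + 1·y_labor = 56.5.
This yields shadow prices y_water = 8, y_labor = 8.5.
Shadow price of water = 8.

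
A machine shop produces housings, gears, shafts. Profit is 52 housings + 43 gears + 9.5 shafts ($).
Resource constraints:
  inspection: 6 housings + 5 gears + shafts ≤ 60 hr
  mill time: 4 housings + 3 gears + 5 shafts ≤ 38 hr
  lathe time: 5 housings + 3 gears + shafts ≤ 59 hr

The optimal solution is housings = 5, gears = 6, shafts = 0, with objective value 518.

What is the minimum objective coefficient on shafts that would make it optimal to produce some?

13

Check each constraint at x*: inspection 60/60 (tight); mill time 38/38 (tight); lathe time 43/59 (slack 16).
By complementary slackness, y = 0 for the non-binding constraint.
Dual feasibility on the basic columns requires 6·y_inspection + 4·y_mill time = 52, 5·y_inspection + 3·y_mill time = 43.
Solving: y_inspection = 8, y_mill time = 1.
shafts enters the basis when its profit ≥ yᵀa₃ = 8·1 + 1·5 = 13.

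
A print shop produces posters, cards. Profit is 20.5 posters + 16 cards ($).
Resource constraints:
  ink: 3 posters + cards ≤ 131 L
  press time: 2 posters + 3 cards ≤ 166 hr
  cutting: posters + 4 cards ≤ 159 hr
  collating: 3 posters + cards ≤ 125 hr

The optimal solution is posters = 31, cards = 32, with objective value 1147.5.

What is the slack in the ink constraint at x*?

ink used = 3·31 + 1·32 = 125; slack = 131 − 125 = 6.

6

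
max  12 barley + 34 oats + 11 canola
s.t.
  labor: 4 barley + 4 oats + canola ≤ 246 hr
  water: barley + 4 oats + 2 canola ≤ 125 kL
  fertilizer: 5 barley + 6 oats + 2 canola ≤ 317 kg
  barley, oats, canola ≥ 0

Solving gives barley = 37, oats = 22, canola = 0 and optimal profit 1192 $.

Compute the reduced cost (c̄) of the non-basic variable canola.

Binding: water and fertilizer. Non-binding: labor (10 unused).
Since labor is not tight, its dual is 0.
From A_Bᵀ y = c: 1·y_water + 5·y_fertilizer = 12; 4·y_water + 6·y_fertilizer = 34.
This yields shadow prices y_water = 7, y_fertilizer = 1.
Reduced cost of canola: c₃ − yᵀa₃ = 11 − (7·2 + 1·2) = 11 − 16 = -5.

-5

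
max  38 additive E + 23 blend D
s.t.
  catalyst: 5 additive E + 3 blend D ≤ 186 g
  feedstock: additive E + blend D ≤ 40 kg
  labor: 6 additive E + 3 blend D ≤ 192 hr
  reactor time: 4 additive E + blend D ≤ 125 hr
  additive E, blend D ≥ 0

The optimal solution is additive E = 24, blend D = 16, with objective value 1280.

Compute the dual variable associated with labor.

At the optimum: catalyst uses 168 of 186 (slack = 18); feedstock uses 40 of 40 (binding); labor uses 192 of 192 (binding); reactor time uses 112 of 125 (slack = 13).
Since catalyst, reactor time are not tight, their duals are 0.
From A_Bᵀ y = c: 1·y_feedstock + 6·y_labor = 38; 1·y_feedstock + 3·y_labor = 23.
→ y_feedstock = 8 and y_labor = 5.
Shadow price of labor = 5.

5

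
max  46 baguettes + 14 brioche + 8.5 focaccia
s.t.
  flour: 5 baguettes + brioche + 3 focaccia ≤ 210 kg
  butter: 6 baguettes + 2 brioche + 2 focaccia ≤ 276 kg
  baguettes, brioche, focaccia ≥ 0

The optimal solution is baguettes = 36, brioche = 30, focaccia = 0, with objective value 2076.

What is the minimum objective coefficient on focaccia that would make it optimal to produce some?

At the optimum: flour uses 210 of 210 (binding); butter uses 276 of 276 (binding).
Dual feasibility on the basic columns requires 5·y_flour + 6·y_butter = 46, 1·y_flour + 2·y_butter = 14.
This yields shadow prices y_flour = 2, y_butter = 6.
focaccia enters the basis when its profit ≥ yᵀa₃ = 2·3 + 6·2 = 18.

18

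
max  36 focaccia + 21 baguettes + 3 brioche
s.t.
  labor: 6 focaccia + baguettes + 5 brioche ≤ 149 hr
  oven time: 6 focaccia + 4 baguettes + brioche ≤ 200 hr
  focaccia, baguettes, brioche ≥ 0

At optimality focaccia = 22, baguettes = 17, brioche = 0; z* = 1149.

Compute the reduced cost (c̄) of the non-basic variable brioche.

-7

At the optimum: labor uses 149 of 149 (binding); oven time uses 200 of 200 (binding).
Dual feasibility on the basic columns requires 6·y_labor + 6·y_oven time = 36, 1·y_labor + 4·y_oven time = 21.
Solving: y_labor = 1, y_oven time = 5.
Reduced cost of brioche: c₃ − yᵀa₃ = 3 − (1·5 + 5·1) = 3 − 10 = -7.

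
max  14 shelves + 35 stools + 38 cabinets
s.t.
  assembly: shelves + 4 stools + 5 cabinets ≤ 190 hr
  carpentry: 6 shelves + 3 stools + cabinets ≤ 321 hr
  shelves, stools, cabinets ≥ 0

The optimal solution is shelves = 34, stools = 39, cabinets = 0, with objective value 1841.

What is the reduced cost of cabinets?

-3

Both assembly and carpentry are binding at x*.
From A_Bᵀ y = c: 1·y_assembly + 6·y_carpentry = 14; 4·y_assembly + 3·y_carpentry = 35.
→ y_assembly = 8 and y_carpentry = 1.
Reduced cost of cabinets: c₃ − yᵀa₃ = 38 − (8·5 + 1·1) = 38 − 41 = -3.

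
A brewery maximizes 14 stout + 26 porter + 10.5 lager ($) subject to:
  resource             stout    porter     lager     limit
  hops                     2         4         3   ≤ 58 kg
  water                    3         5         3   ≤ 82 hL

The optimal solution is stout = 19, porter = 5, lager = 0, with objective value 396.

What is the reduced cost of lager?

-7.5

At the optimum: hops uses 58 of 58 (binding); water uses 82 of 82 (binding).
The binding rows give the dual system: 2·y_hops + 3·y_water = 14 and 4·y_hops + 5·y_water = 26.
→ y_hops = 4 and y_water = 2.
Reduced cost of lager: c₃ − yᵀa₃ = 10.5 − (4·3 + 2·3) = 10.5 − 18 = -7.5.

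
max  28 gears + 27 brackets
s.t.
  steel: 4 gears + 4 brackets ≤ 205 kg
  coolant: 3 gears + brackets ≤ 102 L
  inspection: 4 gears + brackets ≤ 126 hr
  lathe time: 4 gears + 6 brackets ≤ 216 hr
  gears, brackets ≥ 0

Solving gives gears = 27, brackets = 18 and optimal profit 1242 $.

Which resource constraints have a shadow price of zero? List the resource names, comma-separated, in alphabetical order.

steel: 180/205 (slack 25)
coolant: 99/102 (slack 3)
inspection: 126/126 (binding)
lathe time: 216/216 (binding)
By complementary slackness, a constraint with positive slack has shadow price 0 → coolant, steel.

coolant, steel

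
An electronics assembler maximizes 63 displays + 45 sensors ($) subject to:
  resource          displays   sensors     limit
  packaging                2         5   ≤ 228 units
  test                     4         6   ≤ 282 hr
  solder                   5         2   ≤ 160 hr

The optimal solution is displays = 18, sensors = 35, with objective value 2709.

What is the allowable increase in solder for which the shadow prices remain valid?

Binding constraints: test, solder. The basis is B = [[4,6],[5,2]] with det -22.
Per unit increase in solder, x* moves by d = (0.2727, -0.1818).
The basis stays optimal until sensors reaches 0; allowable increase = 192.5 hr.

192.5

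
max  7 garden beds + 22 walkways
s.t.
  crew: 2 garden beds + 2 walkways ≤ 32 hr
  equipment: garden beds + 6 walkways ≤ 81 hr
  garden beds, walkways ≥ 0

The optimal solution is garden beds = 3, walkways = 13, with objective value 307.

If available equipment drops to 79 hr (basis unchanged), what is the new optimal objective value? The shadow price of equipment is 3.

301

Δb = -2, so new z* = 307 + (3)·(-2) = 307 − 6 = 301.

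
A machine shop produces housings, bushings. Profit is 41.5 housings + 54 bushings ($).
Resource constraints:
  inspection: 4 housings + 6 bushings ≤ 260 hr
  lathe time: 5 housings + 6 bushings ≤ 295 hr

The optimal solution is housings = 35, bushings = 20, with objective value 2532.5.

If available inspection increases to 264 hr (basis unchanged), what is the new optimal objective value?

At the optimum: inspection uses 260 of 260 (binding); lathe time uses 295 of 295 (binding).
The binding rows give the dual system: 4·y_inspection + 5·y_lathe time = 41.5 and 6·y_inspection + 6·y_lathe time = 54.
→ y_inspection = 3.5 and y_lathe time = 5.5.
Δz = y_inspection·Δb = 3.5 × (4) = 14, so new z* = 2532.5 + 14 = 2546.5.

2546.5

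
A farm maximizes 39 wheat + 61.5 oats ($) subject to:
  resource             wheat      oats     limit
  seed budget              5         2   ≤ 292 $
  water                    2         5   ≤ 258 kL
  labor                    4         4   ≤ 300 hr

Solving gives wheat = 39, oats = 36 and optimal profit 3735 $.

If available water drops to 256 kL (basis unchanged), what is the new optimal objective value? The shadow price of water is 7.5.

3720

Δb = -2, so new z* = 3735 + (7.5)·(-2) = 3735 − 15 = 3720.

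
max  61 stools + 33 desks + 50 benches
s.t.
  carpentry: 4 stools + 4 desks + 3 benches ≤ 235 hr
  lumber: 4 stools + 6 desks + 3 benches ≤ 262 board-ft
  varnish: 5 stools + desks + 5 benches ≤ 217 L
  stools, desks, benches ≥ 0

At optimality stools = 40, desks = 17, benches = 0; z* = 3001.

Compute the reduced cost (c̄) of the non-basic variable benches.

-7

Binding: lumber and varnish. Non-binding: carpentry (7 unused).
Slack constraints have shadow price 0 (complementary slackness).
From A_Bᵀ y = c: 4·y_lumber + 5·y_varnish = 61; 6·y_lumber + 1·y_varnish = 33.
→ y_lumber = 4 and y_varnish = 9.
Reduced cost of benches: c₃ − yᵀa₃ = 50 − (4·3 + 9·5) = 50 − 57 = -7.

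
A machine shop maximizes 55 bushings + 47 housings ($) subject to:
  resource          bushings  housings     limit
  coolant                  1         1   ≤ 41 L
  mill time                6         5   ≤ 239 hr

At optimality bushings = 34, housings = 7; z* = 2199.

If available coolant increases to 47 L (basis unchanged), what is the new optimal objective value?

Check each constraint at x*: coolant 41/41 (tight); mill time 239/239 (tight).
Dual feasibility on the basic columns requires 1·y_coolant + 6·y_mill time = 55, 1·y_coolant + 5·y_mill time = 47.
This yields shadow prices y_coolant = 7, y_mill time = 8.
Δz = y_coolant·Δb = 7 × (6) = 42, so new z* = 2199 + 42 = 2241.

2241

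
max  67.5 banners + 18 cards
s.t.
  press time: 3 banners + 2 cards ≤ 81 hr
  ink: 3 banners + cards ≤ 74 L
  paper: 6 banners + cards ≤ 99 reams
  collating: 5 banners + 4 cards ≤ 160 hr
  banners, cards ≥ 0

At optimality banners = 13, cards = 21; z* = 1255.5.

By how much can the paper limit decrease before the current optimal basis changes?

49.5

Binding constraints: press time, paper. The basis is B = [[3,2],[6,1]] with det -9.
Per unit decrease in paper, x* moves by d = (-0.2222, 0.3333).
The basis stays optimal until collating becomes binding; allowable decrease = 49.5 reams.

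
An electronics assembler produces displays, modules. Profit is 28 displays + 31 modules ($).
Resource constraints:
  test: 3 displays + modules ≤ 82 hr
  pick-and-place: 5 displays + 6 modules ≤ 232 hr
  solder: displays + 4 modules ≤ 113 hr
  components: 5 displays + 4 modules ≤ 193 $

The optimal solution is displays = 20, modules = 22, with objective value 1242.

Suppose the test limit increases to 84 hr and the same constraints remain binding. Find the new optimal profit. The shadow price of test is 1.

Δb = 2, so new z* = 1242 + (1)·(2) = 1242 + 2 = 1244.

1244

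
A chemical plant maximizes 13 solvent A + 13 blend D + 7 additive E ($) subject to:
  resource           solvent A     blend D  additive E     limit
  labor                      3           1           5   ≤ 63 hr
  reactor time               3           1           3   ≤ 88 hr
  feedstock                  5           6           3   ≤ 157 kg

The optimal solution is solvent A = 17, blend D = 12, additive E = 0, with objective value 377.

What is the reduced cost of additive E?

At the optimum: labor uses 63 of 63 (binding); reactor time uses 63 of 88 (slack = 25); feedstock uses 157 of 157 (binding).
Since reactor time is not tight, its dual is 0.
Dual feasibility on the basic columns requires 3·y_labor + 5·y_feedstock = 13, 1·y_labor + 6·y_feedstock = 13.
This yields shadow prices y_labor = 1, y_feedstock = 2.
Reduced cost of additive E: c₃ − yᵀa₃ = 7 − (1·5 + 2·3) = 7 − 11 = -4.

-4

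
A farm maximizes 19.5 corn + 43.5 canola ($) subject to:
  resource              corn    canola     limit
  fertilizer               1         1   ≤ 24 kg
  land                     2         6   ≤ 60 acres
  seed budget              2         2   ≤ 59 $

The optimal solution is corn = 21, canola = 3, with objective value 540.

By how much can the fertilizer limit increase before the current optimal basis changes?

5.5

Binding constraints: fertilizer, land. The basis is B = [[1,1],[2,6]] with det 4.
Per unit increase in fertilizer, x* moves by d = (1.5, -0.5).
The basis stays optimal until seed budget becomes binding; allowable increase = 5.5 kg.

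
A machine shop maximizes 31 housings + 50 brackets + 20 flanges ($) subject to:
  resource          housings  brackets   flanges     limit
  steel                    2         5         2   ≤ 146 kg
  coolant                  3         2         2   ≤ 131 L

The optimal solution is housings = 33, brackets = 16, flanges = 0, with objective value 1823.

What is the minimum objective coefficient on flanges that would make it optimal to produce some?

26

Check each constraint at x*: steel 146/146 (tight); coolant 131/131 (tight).
From A_Bᵀ y = c: 2·y_steel + 3·y_coolant = 31; 5·y_steel + 2·y_coolant = 50.
→ y_steel = 8 and y_coolant = 5.
flanges enters the basis when its profit ≥ yᵀa₃ = 8·2 + 5·2 = 26.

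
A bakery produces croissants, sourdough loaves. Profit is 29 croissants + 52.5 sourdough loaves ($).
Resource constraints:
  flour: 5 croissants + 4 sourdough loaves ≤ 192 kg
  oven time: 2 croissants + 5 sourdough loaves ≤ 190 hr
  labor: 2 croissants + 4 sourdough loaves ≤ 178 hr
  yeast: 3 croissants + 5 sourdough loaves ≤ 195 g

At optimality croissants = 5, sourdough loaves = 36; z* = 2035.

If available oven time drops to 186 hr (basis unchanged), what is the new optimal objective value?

At the optimum: flour uses 169 of 192 (slack = 23); oven time uses 190 of 190 (binding); labor uses 154 of 178 (slack = 24); yeast uses 195 of 195 (binding).
Slack constraints have shadow price 0 (complementary slackness).
From A_Bᵀ y = c: 2·y_oven time + 3·y_yeast = 29; 5·y_oven time + 5·y_yeast = 52.5.
This yields shadow prices y_oven time = 2.5, y_yeast = 8.
Δz = y_oven time·Δb = 2.5 × (-4) = -10, so new z* = 2035 − 10 = 2025.

2025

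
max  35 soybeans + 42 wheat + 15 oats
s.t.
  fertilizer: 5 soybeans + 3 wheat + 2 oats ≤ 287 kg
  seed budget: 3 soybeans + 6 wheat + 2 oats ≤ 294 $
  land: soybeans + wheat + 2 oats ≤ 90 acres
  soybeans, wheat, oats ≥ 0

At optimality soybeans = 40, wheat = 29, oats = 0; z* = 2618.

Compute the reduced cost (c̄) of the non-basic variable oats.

-3

Check each constraint at x*: fertilizer 287/287 (tight); seed budget 294/294 (tight); land 69/90 (slack 21).
By complementary slackness, y = 0 for the non-binding constraint.
From A_Bᵀ y = c: 5·y_fertilizer + 3·y_seed budget = 35; 3·y_fertilizer + 6·y_seed budget = 42.
Solving: y_fertilizer = 4, y_seed budget = 5.
Reduced cost of oats: c₃ − yᵀa₃ = 15 − (4·2 + 5·2) = 15 − 18 = -3.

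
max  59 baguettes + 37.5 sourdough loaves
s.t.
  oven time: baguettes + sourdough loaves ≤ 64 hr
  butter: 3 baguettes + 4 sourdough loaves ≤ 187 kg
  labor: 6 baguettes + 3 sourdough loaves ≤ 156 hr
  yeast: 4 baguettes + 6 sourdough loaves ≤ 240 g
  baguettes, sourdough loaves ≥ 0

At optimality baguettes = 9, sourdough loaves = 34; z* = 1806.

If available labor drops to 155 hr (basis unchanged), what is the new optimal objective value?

Binding: labor and yeast. Non-binding: oven time (21 unused), butter (24 unused).
By complementary slackness, y = 0 for the non-binding constraints.
The binding rows give the dual system: 6·y_labor + 4·y_yeast = 59 and 3·y_labor + 6·y_yeast = 37.5.
This yields shadow prices y_labor = 8.5, y_yeast = 2.
Δz = y_labor·Δb = 8.5 × (-1) = -8.5, so new z* = 1806 − 8.5 = 1797.5.

1797.5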